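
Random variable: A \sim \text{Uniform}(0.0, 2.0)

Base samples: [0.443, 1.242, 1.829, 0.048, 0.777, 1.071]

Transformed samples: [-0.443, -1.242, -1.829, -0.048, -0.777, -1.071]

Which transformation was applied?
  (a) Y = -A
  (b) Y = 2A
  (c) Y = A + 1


Checking option (a) Y = -A:
  A = 0.443 -> Y = -0.443 ✓
  A = 1.242 -> Y = -1.242 ✓
  A = 1.829 -> Y = -1.829 ✓
All samples match this transformation.

(a) -A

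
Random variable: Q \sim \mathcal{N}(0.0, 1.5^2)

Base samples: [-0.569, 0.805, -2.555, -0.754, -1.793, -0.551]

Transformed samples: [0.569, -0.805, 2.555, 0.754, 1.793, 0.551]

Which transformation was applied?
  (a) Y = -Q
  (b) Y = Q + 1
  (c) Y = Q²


Checking option (a) Y = -Q:
  Q = -0.569 -> Y = 0.569 ✓
  Q = 0.805 -> Y = -0.805 ✓
  Q = -2.555 -> Y = 2.555 ✓
All samples match this transformation.

(a) -Q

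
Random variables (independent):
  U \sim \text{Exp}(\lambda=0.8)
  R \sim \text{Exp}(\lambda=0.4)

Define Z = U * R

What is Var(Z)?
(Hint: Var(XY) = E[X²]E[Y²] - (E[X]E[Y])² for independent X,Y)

Var(XY) = E[X²]E[Y²] - (E[X]E[Y])²
E[U] = 1.25, Var(U) = 1.5625
E[R] = 2.5, Var(R) = 6.25
E[U²] = 1.5625 + 1.25² = 3.125
E[R²] = 6.25 + 2.5² = 12.5
Var(Z) = 3.125*12.5 - (1.25*2.5)²
= 39.0625 - 9.765625 = 29.296875

29.296875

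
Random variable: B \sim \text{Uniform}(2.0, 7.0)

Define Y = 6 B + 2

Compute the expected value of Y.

For Y = 6B + 2:
E[Y] = 6 * E[B] + 2
E[B] = (2 + 7)/2 = 4.5
E[Y] = 6 * 4.5 + 2 = 29

29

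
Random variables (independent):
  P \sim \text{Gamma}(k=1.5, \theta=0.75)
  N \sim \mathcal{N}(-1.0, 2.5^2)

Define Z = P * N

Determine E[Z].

For independent RVs: E[XY] = E[X]*E[Y]
E[P] = 1.125
E[N] = -1
E[Z] = 1.125 * (-1) = -1.125

-1.125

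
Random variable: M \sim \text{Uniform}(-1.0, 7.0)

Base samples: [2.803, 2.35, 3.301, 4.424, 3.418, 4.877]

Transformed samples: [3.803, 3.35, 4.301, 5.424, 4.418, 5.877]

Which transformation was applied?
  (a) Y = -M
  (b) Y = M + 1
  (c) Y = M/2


Checking option (b) Y = M + 1:
  M = 2.803 -> Y = 3.803 ✓
  M = 2.35 -> Y = 3.35 ✓
  M = 3.301 -> Y = 4.301 ✓
All samples match this transformation.

(b) M + 1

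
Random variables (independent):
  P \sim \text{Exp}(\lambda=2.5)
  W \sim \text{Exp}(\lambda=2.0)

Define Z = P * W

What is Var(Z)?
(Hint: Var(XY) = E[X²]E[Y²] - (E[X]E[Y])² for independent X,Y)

Var(XY) = E[X²]E[Y²] - (E[X]E[Y])²
E[P] = 0.4, Var(P) = 0.16
E[W] = 0.5, Var(W) = 0.25
E[P²] = 0.16 + 0.4² = 0.32
E[W²] = 0.25 + 0.5² = 0.5
Var(Z) = 0.32*0.5 - (0.4*0.5)²
= 0.16 - 0.04 = 0.12

0.12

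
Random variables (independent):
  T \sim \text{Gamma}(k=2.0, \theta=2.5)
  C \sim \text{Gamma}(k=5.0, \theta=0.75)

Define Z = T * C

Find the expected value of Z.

For independent RVs: E[XY] = E[X]*E[Y]
E[T] = 5
E[C] = 3.75
E[Z] = 5 * 3.75 = 18.75

18.75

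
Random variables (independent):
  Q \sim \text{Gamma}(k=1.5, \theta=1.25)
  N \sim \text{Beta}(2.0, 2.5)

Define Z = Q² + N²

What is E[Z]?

E[Z] = E[Q²] + E[N²]
E[Q²] = Var(Q) + E[Q]² = 2.34375 + 3.515625 = 5.859375
E[N²] = Var(N) + E[N]² = 0.044893378 + 0.19753086 = 0.24242424
E[Z] = 5.859375 + 0.24242424 = 6.1017992

6.1017992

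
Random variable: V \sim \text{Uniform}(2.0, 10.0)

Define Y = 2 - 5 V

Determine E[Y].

For Y = -5V + 2:
E[Y] = -5 * E[V] + 2
E[V] = (2 + 10)/2 = 6
E[Y] = -5 * 6 + 2 = -28

-28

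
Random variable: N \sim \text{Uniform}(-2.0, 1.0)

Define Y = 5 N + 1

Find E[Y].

For Y = 5N + 1:
E[Y] = 5 * E[N] + 1
E[N] = (-2 + 1)/2 = -0.5
E[Y] = 5 * (-0.5) + 1 = -1.5

-1.5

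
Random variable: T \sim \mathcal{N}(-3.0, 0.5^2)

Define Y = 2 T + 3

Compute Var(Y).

For Y = aT + b: Var(Y) = a² * Var(T)
Var(T) = 0.5^2 = 0.25
Var(Y) = 2² * 0.25 = 4 * 0.25 = 1

1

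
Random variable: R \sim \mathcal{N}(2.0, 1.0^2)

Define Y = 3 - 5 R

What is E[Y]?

For Y = -5R + 3:
E[Y] = -5 * E[R] + 3
E[R] = 2.0 = 2
E[Y] = -5 * 2 + 3 = -7

-7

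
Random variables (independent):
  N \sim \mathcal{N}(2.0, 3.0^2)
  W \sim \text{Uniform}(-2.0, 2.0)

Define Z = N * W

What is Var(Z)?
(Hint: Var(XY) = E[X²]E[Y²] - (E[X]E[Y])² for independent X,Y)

Var(XY) = E[X²]E[Y²] - (E[X]E[Y])²
E[N] = 2, Var(N) = 9
E[W] = 0, Var(W) = 1.3333333
E[N²] = 9 + 2² = 13
E[W²] = 1.3333333 + 0² = 1.3333333
Var(Z) = 13*1.3333333 - (2*0)²
= 17.333333 - 0 = 17.333333

17.333333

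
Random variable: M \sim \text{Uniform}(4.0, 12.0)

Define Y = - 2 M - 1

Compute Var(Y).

For Y = aM + b: Var(Y) = a² * Var(M)
Var(M) = (12 - 4)^2/12 = 5.3333333
Var(Y) = (-2)² * 5.3333333 = 4 * 5.3333333 = 21.333333

21.333333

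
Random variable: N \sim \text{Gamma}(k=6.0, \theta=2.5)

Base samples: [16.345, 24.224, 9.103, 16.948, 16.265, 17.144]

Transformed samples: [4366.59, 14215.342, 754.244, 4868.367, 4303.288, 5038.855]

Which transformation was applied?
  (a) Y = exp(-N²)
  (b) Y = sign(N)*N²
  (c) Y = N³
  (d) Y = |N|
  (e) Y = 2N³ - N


Checking option (c) Y = N³:
  N = 16.345 -> Y = 4366.59 ✓
  N = 24.224 -> Y = 14215.342 ✓
  N = 9.103 -> Y = 754.244 ✓
All samples match this transformation.

(c) N³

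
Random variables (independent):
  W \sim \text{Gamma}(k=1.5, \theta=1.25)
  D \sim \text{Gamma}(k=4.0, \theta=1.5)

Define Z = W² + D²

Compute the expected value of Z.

E[Z] = E[W²] + E[D²]
E[W²] = Var(W) + E[W]² = 2.34375 + 3.515625 = 5.859375
E[D²] = Var(D) + E[D]² = 9 + 36 = 45
E[Z] = 5.859375 + 45 = 50.859375

50.859375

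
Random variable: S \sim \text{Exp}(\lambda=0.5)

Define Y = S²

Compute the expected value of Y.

E[S²] = Var(S) + (E[S])² = 4 + 4 = 8

8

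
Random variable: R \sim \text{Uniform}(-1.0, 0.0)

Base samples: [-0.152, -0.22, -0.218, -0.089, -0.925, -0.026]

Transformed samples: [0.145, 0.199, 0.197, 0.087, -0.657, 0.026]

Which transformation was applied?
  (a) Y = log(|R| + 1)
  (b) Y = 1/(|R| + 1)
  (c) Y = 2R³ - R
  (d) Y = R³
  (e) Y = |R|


Checking option (c) Y = 2R³ - R:
  R = -0.152 -> Y = 0.145 ✓
  R = -0.22 -> Y = 0.199 ✓
  R = -0.218 -> Y = 0.197 ✓
All samples match this transformation.

(c) 2R³ - R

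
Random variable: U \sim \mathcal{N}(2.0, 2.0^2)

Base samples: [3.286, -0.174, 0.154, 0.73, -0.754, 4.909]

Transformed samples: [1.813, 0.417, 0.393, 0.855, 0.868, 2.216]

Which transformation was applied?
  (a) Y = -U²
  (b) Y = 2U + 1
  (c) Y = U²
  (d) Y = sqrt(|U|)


Checking option (d) Y = sqrt(|U|):
  U = 3.286 -> Y = 1.813 ✓
  U = -0.174 -> Y = 0.417 ✓
  U = 0.154 -> Y = 0.393 ✓
All samples match this transformation.

(d) sqrt(|U|)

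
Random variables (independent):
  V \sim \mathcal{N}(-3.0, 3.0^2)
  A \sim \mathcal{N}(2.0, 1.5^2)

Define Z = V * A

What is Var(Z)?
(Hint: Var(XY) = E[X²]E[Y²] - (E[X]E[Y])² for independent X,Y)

Var(XY) = E[X²]E[Y²] - (E[X]E[Y])²
E[V] = -3, Var(V) = 9
E[A] = 2, Var(A) = 2.25
E[V²] = 9 + (-3)² = 18
E[A²] = 2.25 + 2² = 6.25
Var(Z) = 18*6.25 - (-3*2)²
= 112.5 - 36 = 76.5

76.5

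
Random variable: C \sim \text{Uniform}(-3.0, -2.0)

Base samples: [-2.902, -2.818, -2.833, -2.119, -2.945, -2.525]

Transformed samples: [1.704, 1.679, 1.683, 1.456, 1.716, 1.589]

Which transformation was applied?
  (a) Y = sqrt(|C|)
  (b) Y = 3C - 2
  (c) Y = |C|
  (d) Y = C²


Checking option (a) Y = sqrt(|C|):
  C = -2.902 -> Y = 1.704 ✓
  C = -2.818 -> Y = 1.679 ✓
  C = -2.833 -> Y = 1.683 ✓
All samples match this transformation.

(a) sqrt(|C|)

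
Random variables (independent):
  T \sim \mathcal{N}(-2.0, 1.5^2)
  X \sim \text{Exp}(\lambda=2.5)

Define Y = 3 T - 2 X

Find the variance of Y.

For independent RVs: Var(aX + bY) = a²Var(X) + b²Var(Y)
Var(T) = 2.25
Var(X) = 0.16
Var(Y) = 3²*2.25 + (-2)²*0.16
= 9*2.25 + 4*0.16 = 20.89

20.89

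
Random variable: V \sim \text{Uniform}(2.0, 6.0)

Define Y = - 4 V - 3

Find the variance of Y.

For Y = aV + b: Var(Y) = a² * Var(V)
Var(V) = (6 - 2)^2/12 = 1.3333333
Var(Y) = (-4)² * 1.3333333 = 16 * 1.3333333 = 21.333333

21.333333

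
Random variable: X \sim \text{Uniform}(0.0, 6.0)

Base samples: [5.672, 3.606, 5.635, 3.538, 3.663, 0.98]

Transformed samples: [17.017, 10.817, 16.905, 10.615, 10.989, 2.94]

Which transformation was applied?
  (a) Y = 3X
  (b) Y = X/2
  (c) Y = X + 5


Checking option (a) Y = 3X:
  X = 5.672 -> Y = 17.017 ✓
  X = 3.606 -> Y = 10.817 ✓
  X = 5.635 -> Y = 16.905 ✓
All samples match this transformation.

(a) 3X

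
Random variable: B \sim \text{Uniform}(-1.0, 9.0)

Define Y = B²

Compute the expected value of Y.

E[B²] = Var(B) + (E[B])² = 8.3333333 + 16 = 24.333333

24.333333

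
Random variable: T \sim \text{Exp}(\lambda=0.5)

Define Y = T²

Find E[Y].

Using E[X²] = Var(X) + (E[X])²:
E[T] = 2
Var(T) = 1/0.5^2 = 4
E[T²] = 4 + 2² = 4 + 4 = 8

8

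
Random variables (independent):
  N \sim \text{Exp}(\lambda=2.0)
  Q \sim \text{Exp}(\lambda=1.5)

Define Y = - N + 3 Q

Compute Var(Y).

For independent RVs: Var(aX + bY) = a²Var(X) + b²Var(Y)
Var(N) = 0.25
Var(Q) = 0.44444444
Var(Y) = (-1)²*0.25 + 3²*0.44444444
= 1*0.25 + 9*0.44444444 = 4.25

4.25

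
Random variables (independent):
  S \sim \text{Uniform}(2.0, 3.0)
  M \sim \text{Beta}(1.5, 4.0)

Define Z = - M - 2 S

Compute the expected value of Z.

E[Z] = -2*E[S] - 1*E[M]
E[S] = 2.5
E[M] = 0.27272727
E[Z] = -2*2.5 - 1*0.27272727 = -5.2727273

-5.2727273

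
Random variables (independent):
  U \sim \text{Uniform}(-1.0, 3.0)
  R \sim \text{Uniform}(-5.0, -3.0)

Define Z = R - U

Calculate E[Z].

E[Z] = -1*E[U] + 1*E[R]
E[U] = 1
E[R] = -4
E[Z] = -1*1 + 1*(-4) = -5

-5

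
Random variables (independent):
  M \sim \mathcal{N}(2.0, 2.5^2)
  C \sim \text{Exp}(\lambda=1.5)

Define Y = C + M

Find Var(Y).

For independent RVs: Var(aX + bY) = a²Var(X) + b²Var(Y)
Var(M) = 6.25
Var(C) = 0.44444444
Var(Y) = 1²*6.25 + 1²*0.44444444
= 1*6.25 + 1*0.44444444 = 6.6944444

6.6944444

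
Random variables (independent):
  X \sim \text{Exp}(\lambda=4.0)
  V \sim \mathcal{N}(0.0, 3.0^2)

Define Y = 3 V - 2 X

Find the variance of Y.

For independent RVs: Var(aX + bY) = a²Var(X) + b²Var(Y)
Var(X) = 0.0625
Var(V) = 9
Var(Y) = (-2)²*0.0625 + 3²*9
= 4*0.0625 + 9*9 = 81.25

81.25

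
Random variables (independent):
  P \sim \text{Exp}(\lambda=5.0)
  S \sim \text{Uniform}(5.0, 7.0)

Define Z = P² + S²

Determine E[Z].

E[Z] = E[P²] + E[S²]
E[P²] = Var(P) + E[P]² = 0.04 + 0.04 = 0.08
E[S²] = Var(S) + E[S]² = 0.33333333 + 36 = 36.333333
E[Z] = 0.08 + 36.333333 = 36.413333

36.413333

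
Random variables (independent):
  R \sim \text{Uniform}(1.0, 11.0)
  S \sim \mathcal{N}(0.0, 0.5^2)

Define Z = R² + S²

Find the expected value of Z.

E[Z] = E[R²] + E[S²]
E[R²] = Var(R) + E[R]² = 8.3333333 + 36 = 44.333333
E[S²] = Var(S) + E[S]² = 0.25 + 0 = 0.25
E[Z] = 44.333333 + 0.25 = 44.583333

44.583333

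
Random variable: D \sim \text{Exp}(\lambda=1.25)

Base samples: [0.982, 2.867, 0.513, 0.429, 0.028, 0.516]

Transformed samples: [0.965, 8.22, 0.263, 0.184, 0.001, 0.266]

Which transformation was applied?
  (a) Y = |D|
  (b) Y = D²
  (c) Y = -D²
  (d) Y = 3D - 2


Checking option (b) Y = D²:
  D = 0.982 -> Y = 0.965 ✓
  D = 2.867 -> Y = 8.22 ✓
  D = 0.513 -> Y = 0.263 ✓
All samples match this transformation.

(b) D²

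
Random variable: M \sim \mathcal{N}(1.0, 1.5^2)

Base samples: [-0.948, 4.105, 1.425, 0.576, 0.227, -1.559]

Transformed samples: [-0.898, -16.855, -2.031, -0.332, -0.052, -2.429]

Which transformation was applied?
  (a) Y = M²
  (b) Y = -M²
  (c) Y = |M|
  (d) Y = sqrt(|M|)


Checking option (b) Y = -M²:
  M = -0.948 -> Y = -0.898 ✓
  M = 4.105 -> Y = -16.855 ✓
  M = 1.425 -> Y = -2.031 ✓
All samples match this transformation.

(b) -M²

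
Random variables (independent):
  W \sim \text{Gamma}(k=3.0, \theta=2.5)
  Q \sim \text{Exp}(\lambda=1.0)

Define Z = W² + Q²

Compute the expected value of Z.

E[Z] = E[W²] + E[Q²]
E[W²] = Var(W) + E[W]² = 18.75 + 56.25 = 75
E[Q²] = Var(Q) + E[Q]² = 1 + 1 = 2
E[Z] = 75 + 2 = 77

77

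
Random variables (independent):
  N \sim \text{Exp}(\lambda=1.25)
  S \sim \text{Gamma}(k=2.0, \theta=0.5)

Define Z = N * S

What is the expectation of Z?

For independent RVs: E[XY] = E[X]*E[Y]
E[N] = 0.8
E[S] = 1
E[Z] = 0.8 * 1 = 0.8

0.8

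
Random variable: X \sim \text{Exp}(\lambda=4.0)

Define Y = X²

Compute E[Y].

E[X²] = Var(X) + (E[X])² = 0.0625 + 0.0625 = 0.125

0.125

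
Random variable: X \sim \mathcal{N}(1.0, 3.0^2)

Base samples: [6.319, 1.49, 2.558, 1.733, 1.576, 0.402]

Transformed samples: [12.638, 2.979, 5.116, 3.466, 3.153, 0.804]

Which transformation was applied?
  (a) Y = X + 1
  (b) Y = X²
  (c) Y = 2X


Checking option (c) Y = 2X:
  X = 6.319 -> Y = 12.638 ✓
  X = 1.49 -> Y = 2.979 ✓
  X = 2.558 -> Y = 5.116 ✓
All samples match this transformation.

(c) 2X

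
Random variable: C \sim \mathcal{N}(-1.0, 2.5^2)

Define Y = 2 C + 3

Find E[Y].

For Y = 2C + 3:
E[Y] = 2 * E[C] + 3
E[C] = -1.0 = -1
E[Y] = 2 * (-1) + 3 = 1

1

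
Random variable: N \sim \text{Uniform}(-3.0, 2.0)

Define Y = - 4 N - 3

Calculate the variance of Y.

For Y = aN + b: Var(Y) = a² * Var(N)
Var(N) = (2 + 3)^2/12 = 2.0833333
Var(Y) = (-4)² * 2.0833333 = 16 * 2.0833333 = 33.333333

33.333333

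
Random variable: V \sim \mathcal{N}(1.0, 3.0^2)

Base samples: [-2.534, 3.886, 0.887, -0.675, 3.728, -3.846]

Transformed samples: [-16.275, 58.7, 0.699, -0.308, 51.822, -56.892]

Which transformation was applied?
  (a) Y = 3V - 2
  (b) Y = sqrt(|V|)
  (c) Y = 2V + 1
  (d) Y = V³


Checking option (d) Y = V³:
  V = -2.534 -> Y = -16.275 ✓
  V = 3.886 -> Y = 58.7 ✓
  V = 0.887 -> Y = 0.699 ✓
All samples match this transformation.

(d) V³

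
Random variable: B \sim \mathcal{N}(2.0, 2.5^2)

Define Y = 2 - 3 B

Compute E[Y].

For Y = -3B + 2:
E[Y] = -3 * E[B] + 2
E[B] = 2.0 = 2
E[Y] = -3 * 2 + 2 = -4

-4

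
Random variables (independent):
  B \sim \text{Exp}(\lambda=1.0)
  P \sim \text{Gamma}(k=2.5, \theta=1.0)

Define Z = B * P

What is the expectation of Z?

For independent RVs: E[XY] = E[X]*E[Y]
E[B] = 1
E[P] = 2.5
E[Z] = 1 * 2.5 = 2.5

2.5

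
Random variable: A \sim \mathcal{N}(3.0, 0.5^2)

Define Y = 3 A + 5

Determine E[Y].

For Y = 3A + 5:
E[Y] = 3 * E[A] + 5
E[A] = 3.0 = 3
E[Y] = 3 * 3 + 5 = 14

14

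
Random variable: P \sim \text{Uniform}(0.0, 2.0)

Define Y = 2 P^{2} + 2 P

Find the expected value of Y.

E[Y] = 2*E[P²] + 2*E[P]
E[P] = 1
E[P²] = Var(P) + (E[P])² = 0.33333333 + 1 = 1.3333333
E[Y] = 2*1.3333333 + 2*1 = 4.6666667

4.6666667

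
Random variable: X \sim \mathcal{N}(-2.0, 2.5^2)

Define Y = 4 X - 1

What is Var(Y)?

For Y = aX + b: Var(Y) = a² * Var(X)
Var(X) = 2.5^2 = 6.25
Var(Y) = 4² * 6.25 = 16 * 6.25 = 100

100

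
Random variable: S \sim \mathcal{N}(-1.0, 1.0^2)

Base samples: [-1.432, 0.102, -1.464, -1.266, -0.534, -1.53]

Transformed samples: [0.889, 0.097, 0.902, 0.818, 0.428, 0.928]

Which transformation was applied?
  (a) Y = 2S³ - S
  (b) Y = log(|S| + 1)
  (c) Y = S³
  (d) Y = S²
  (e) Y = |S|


Checking option (b) Y = log(|S| + 1):
  S = -1.432 -> Y = 0.889 ✓
  S = 0.102 -> Y = 0.097 ✓
  S = -1.464 -> Y = 0.902 ✓
All samples match this transformation.

(b) log(|S| + 1)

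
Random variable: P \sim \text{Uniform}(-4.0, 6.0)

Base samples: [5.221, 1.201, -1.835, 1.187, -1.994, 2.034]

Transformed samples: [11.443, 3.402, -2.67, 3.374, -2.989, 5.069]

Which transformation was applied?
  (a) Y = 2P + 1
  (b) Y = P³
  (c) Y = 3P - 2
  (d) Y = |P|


Checking option (a) Y = 2P + 1:
  P = 5.221 -> Y = 11.443 ✓
  P = 1.201 -> Y = 3.402 ✓
  P = -1.835 -> Y = -2.67 ✓
All samples match this transformation.

(a) 2P + 1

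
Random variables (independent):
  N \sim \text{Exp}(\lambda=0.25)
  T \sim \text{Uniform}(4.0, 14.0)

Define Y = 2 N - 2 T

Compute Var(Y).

For independent RVs: Var(aX + bY) = a²Var(X) + b²Var(Y)
Var(N) = 16
Var(T) = 8.3333333
Var(Y) = 2²*16 + (-2)²*8.3333333
= 4*16 + 4*8.3333333 = 97.333333

97.333333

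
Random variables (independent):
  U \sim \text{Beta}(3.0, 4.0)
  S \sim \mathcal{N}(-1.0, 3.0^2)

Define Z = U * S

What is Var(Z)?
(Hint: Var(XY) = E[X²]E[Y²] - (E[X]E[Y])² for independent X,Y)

Var(XY) = E[X²]E[Y²] - (E[X]E[Y])²
E[U] = 0.42857143, Var(U) = 0.030612245
E[S] = -1, Var(S) = 9
E[U²] = 0.030612245 + 0.42857143² = 0.21428571
E[S²] = 9 + (-1)² = 10
Var(Z) = 0.21428571*10 - (0.42857143*(-1))²
= 2.1428571 - 0.18367347 = 1.9591837

1.9591837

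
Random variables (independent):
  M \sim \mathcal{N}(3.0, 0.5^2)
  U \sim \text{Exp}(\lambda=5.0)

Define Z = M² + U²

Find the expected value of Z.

E[Z] = E[M²] + E[U²]
E[M²] = Var(M) + E[M]² = 0.25 + 9 = 9.25
E[U²] = Var(U) + E[U]² = 0.04 + 0.04 = 0.08
E[Z] = 9.25 + 0.08 = 9.33

9.33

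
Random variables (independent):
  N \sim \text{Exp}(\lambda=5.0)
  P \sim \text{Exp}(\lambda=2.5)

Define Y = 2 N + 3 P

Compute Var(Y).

For independent RVs: Var(aX + bY) = a²Var(X) + b²Var(Y)
Var(N) = 0.04
Var(P) = 0.16
Var(Y) = 2²*0.04 + 3²*0.16
= 4*0.04 + 9*0.16 = 1.6

1.6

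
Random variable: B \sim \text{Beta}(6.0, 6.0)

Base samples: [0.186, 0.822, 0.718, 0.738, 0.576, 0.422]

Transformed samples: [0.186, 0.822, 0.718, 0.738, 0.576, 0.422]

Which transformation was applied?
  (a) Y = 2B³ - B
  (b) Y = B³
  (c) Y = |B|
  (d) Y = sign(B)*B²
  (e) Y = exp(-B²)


Checking option (c) Y = |B|:
  B = 0.186 -> Y = 0.186 ✓
  B = 0.822 -> Y = 0.822 ✓
  B = 0.718 -> Y = 0.718 ✓
All samples match this transformation.

(c) |B|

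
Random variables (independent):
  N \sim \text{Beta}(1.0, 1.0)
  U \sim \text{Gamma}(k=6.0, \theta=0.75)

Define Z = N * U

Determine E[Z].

For independent RVs: E[XY] = E[X]*E[Y]
E[N] = 0.5
E[U] = 4.5
E[Z] = 0.5 * 4.5 = 2.25

2.25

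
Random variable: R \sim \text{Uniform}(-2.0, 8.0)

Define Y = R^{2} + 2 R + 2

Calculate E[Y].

E[Y] = 1*E[R²] + 2*E[R] + 2
E[R] = 3
E[R²] = Var(R) + (E[R])² = 8.3333333 + 9 = 17.333333
E[Y] = 1*17.333333 + 2*3 + 2 = 25.333333

25.333333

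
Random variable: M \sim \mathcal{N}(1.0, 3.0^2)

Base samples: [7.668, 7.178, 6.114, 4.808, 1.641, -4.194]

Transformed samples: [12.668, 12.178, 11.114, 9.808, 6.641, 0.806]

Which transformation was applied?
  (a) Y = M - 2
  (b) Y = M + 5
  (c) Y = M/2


Checking option (b) Y = M + 5:
  M = 7.668 -> Y = 12.668 ✓
  M = 7.178 -> Y = 12.178 ✓
  M = 6.114 -> Y = 11.114 ✓
All samples match this transformation.

(b) M + 5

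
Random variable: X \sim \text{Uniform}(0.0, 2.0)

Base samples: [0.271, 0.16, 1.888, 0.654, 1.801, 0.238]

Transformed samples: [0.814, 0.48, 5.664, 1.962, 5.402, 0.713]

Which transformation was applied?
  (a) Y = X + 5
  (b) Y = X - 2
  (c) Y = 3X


Checking option (c) Y = 3X:
  X = 0.271 -> Y = 0.814 ✓
  X = 0.16 -> Y = 0.48 ✓
  X = 1.888 -> Y = 5.664 ✓
All samples match this transformation.

(c) 3X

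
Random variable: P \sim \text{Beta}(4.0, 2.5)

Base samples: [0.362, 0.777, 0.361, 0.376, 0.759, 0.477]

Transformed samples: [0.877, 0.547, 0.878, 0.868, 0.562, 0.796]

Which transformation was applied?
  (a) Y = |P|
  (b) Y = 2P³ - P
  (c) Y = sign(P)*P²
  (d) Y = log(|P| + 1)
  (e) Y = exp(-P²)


Checking option (e) Y = exp(-P²):
  P = 0.362 -> Y = 0.877 ✓
  P = 0.777 -> Y = 0.547 ✓
  P = 0.361 -> Y = 0.878 ✓
All samples match this transformation.

(e) exp(-P²)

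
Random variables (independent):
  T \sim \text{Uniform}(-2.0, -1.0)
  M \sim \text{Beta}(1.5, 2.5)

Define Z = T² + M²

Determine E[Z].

E[Z] = E[T²] + E[M²]
E[T²] = Var(T) + E[T]² = 0.083333333 + 2.25 = 2.3333333
E[M²] = Var(M) + E[M]² = 0.046875 + 0.140625 = 0.1875
E[Z] = 2.3333333 + 0.1875 = 2.5208333

2.5208333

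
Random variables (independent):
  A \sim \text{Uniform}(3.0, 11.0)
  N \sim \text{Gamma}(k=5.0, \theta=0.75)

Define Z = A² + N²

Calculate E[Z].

E[Z] = E[A²] + E[N²]
E[A²] = Var(A) + E[A]² = 5.3333333 + 49 = 54.333333
E[N²] = Var(N) + E[N]² = 2.8125 + 14.0625 = 16.875
E[Z] = 54.333333 + 16.875 = 71.208333

71.208333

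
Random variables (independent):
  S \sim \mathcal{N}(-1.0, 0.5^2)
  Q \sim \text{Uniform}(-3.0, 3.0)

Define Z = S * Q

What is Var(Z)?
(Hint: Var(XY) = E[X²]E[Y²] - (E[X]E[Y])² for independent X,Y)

Var(XY) = E[X²]E[Y²] - (E[X]E[Y])²
E[S] = -1, Var(S) = 0.25
E[Q] = 0, Var(Q) = 3
E[S²] = 0.25 + (-1)² = 1.25
E[Q²] = 3 + 0² = 3
Var(Z) = 1.25*3 - (-1*0)²
= 3.75 - 0 = 3.75

3.75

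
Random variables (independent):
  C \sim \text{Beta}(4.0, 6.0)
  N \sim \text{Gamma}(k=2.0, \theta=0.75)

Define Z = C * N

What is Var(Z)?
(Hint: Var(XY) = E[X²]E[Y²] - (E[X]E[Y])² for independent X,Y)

Var(XY) = E[X²]E[Y²] - (E[X]E[Y])²
E[C] = 0.4, Var(C) = 0.021818182
E[N] = 1.5, Var(N) = 1.125
E[C²] = 0.021818182 + 0.4² = 0.18181818
E[N²] = 1.125 + 1.5² = 3.375
Var(Z) = 0.18181818*3.375 - (0.4*1.5)²
= 0.61363636 - 0.36 = 0.25363636

0.25363636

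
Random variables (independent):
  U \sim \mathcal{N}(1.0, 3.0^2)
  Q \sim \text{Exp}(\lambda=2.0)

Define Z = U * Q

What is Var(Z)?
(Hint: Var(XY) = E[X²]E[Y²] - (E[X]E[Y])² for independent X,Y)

Var(XY) = E[X²]E[Y²] - (E[X]E[Y])²
E[U] = 1, Var(U) = 9
E[Q] = 0.5, Var(Q) = 0.25
E[U²] = 9 + 1² = 10
E[Q²] = 0.25 + 0.5² = 0.5
Var(Z) = 10*0.5 - (1*0.5)²
= 5 - 0.25 = 4.75

4.75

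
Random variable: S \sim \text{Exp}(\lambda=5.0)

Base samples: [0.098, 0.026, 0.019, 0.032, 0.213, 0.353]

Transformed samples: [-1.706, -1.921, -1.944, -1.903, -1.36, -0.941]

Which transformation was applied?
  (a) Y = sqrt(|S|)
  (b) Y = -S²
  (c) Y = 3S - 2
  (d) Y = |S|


Checking option (c) Y = 3S - 2:
  S = 0.098 -> Y = -1.706 ✓
  S = 0.026 -> Y = -1.921 ✓
  S = 0.019 -> Y = -1.944 ✓
All samples match this transformation.

(c) 3S - 2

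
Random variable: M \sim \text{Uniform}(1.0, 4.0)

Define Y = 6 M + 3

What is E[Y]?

For Y = 6M + 3:
E[Y] = 6 * E[M] + 3
E[M] = (1 + 4)/2 = 2.5
E[Y] = 6 * 2.5 + 3 = 18

18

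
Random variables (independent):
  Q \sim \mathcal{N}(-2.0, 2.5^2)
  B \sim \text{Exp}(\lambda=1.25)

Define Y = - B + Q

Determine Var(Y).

For independent RVs: Var(aX + bY) = a²Var(X) + b²Var(Y)
Var(Q) = 6.25
Var(B) = 0.64
Var(Y) = 1²*6.25 + (-1)²*0.64
= 1*6.25 + 1*0.64 = 6.89

6.89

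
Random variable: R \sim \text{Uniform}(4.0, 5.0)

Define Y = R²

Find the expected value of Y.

Using E[X²] = Var(X) + (E[X])²:
E[R] = 4.5
Var(R) = (5 - 4)^2/12 = 0.083333333
E[R²] = 0.083333333 + 4.5² = 0.083333333 + 20.25 = 20.333333

20.333333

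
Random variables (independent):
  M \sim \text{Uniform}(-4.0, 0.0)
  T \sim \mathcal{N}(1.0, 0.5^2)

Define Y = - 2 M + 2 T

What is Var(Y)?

For independent RVs: Var(aX + bY) = a²Var(X) + b²Var(Y)
Var(M) = 1.3333333
Var(T) = 0.25
Var(Y) = (-2)²*1.3333333 + 2²*0.25
= 4*1.3333333 + 4*0.25 = 6.3333333

6.3333333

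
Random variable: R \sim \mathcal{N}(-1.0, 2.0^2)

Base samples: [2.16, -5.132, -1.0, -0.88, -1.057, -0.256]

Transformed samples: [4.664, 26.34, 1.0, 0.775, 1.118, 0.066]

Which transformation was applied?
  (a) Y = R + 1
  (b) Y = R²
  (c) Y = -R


Checking option (b) Y = R²:
  R = 2.16 -> Y = 4.664 ✓
  R = -5.132 -> Y = 26.34 ✓
  R = -1.0 -> Y = 1.0 ✓
All samples match this transformation.

(b) R²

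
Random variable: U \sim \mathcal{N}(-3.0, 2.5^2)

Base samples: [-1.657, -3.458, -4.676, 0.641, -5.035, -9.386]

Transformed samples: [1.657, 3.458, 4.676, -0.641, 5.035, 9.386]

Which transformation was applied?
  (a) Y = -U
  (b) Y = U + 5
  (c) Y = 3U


Checking option (a) Y = -U:
  U = -1.657 -> Y = 1.657 ✓
  U = -3.458 -> Y = 3.458 ✓
  U = -4.676 -> Y = 4.676 ✓
All samples match this transformation.

(a) -U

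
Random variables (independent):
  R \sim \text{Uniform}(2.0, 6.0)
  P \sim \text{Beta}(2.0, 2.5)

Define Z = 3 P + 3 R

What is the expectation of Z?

E[Z] = 3*E[R] + 3*E[P]
E[R] = 4
E[P] = 0.44444444
E[Z] = 3*4 + 3*0.44444444 = 13.333333

13.333333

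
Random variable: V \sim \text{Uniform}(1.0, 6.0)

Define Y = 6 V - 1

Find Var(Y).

For Y = aV + b: Var(Y) = a² * Var(V)
Var(V) = (6 - 1)^2/12 = 2.0833333
Var(Y) = 6² * 2.0833333 = 36 * 2.0833333 = 75

75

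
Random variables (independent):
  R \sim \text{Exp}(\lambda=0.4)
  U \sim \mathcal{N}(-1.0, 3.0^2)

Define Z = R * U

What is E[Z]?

For independent RVs: E[XY] = E[X]*E[Y]
E[R] = 2.5
E[U] = -1
E[Z] = 2.5 * (-1) = -2.5

-2.5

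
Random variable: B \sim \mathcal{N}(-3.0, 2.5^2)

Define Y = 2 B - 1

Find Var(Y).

For Y = aB + b: Var(Y) = a² * Var(B)
Var(B) = 2.5^2 = 6.25
Var(Y) = 2² * 6.25 = 4 * 6.25 = 25

25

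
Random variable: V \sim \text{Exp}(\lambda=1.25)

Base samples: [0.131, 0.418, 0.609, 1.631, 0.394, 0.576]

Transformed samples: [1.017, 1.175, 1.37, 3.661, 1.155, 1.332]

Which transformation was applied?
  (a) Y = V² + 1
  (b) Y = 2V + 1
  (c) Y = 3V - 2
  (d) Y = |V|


Checking option (a) Y = V² + 1:
  V = 0.131 -> Y = 1.017 ✓
  V = 0.418 -> Y = 1.175 ✓
  V = 0.609 -> Y = 1.37 ✓
All samples match this transformation.

(a) V² + 1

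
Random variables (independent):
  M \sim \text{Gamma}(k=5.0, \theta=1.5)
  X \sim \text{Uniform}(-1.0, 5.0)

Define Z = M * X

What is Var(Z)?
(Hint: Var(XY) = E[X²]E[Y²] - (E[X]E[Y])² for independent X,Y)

Var(XY) = E[X²]E[Y²] - (E[X]E[Y])²
E[M] = 7.5, Var(M) = 11.25
E[X] = 2, Var(X) = 3
E[M²] = 11.25 + 7.5² = 67.5
E[X²] = 3 + 2² = 7
Var(Z) = 67.5*7 - (7.5*2)²
= 472.5 - 225 = 247.5

247.5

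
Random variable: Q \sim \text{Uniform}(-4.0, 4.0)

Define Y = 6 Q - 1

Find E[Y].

For Y = 6Q - 1:
E[Y] = 6 * E[Q] - 1
E[Q] = (-4 + 4)/2 = 0
E[Y] = 6 * 0 - 1 = -1

-1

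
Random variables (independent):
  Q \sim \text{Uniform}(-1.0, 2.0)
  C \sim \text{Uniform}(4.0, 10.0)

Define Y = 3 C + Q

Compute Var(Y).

For independent RVs: Var(aX + bY) = a²Var(X) + b²Var(Y)
Var(Q) = 0.75
Var(C) = 3
Var(Y) = 1²*0.75 + 3²*3
= 1*0.75 + 9*3 = 27.75

27.75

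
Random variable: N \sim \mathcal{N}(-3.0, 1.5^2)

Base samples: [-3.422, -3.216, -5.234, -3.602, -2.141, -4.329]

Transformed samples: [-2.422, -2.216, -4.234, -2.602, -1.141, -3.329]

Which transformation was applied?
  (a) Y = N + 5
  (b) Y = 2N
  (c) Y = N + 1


Checking option (c) Y = N + 1:
  N = -3.422 -> Y = -2.422 ✓
  N = -3.216 -> Y = -2.216 ✓
  N = -5.234 -> Y = -4.234 ✓
All samples match this transformation.

(c) N + 1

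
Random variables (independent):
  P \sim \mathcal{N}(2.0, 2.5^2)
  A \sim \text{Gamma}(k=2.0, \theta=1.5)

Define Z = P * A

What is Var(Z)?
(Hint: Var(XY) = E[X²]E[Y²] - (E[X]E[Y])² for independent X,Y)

Var(XY) = E[X²]E[Y²] - (E[X]E[Y])²
E[P] = 2, Var(P) = 6.25
E[A] = 3, Var(A) = 4.5
E[P²] = 6.25 + 2² = 10.25
E[A²] = 4.5 + 3² = 13.5
Var(Z) = 10.25*13.5 - (2*3)²
= 138.375 - 36 = 102.375

102.375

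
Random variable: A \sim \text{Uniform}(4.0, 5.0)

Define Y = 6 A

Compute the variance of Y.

For Y = aA + b: Var(Y) = a² * Var(A)
Var(A) = (5 - 4)^2/12 = 0.083333333
Var(Y) = 6² * 0.083333333 = 36 * 0.083333333 = 3

3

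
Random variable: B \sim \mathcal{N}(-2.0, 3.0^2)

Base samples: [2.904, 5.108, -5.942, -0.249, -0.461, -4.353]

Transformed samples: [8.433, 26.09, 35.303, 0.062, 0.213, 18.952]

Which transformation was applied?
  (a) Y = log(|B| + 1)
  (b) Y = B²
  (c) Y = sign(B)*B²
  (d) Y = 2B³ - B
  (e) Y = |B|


Checking option (b) Y = B²:
  B = 2.904 -> Y = 8.433 ✓
  B = 5.108 -> Y = 26.09 ✓
  B = -5.942 -> Y = 35.303 ✓
All samples match this transformation.

(b) B²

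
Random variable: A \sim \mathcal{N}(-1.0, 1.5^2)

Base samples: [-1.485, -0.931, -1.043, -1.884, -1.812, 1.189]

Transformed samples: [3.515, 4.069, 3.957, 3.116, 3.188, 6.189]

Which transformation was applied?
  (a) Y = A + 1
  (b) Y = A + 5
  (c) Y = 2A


Checking option (b) Y = A + 5:
  A = -1.485 -> Y = 3.515 ✓
  A = -0.931 -> Y = 4.069 ✓
  A = -1.043 -> Y = 3.957 ✓
All samples match this transformation.

(b) A + 5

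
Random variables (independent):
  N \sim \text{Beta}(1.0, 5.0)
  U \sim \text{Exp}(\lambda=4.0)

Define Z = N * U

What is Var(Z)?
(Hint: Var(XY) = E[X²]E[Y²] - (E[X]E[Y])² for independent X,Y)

Var(XY) = E[X²]E[Y²] - (E[X]E[Y])²
E[N] = 0.16666667, Var(N) = 0.01984127
E[U] = 0.25, Var(U) = 0.0625
E[N²] = 0.01984127 + 0.16666667² = 0.047619048
E[U²] = 0.0625 + 0.25² = 0.125
Var(Z) = 0.047619048*0.125 - (0.16666667*0.25)²
= 0.005952381 - 0.0017361111 = 0.0042162698

0.0042162698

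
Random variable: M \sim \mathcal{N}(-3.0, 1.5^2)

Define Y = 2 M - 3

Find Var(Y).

For Y = aM + b: Var(Y) = a² * Var(M)
Var(M) = 1.5^2 = 2.25
Var(Y) = 2² * 2.25 = 4 * 2.25 = 9

9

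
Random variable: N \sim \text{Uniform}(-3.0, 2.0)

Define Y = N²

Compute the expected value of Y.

Using E[X²] = Var(X) + (E[X])²:
E[N] = -0.5
Var(N) = (2 + 3)^2/12 = 2.0833333
E[N²] = 2.0833333 + (-0.5)² = 2.0833333 + 0.25 = 2.3333333

2.3333333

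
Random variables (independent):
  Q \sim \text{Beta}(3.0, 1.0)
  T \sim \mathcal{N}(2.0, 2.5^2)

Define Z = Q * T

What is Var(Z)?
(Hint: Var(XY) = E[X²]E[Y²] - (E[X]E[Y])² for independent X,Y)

Var(XY) = E[X²]E[Y²] - (E[X]E[Y])²
E[Q] = 0.75, Var(Q) = 0.0375
E[T] = 2, Var(T) = 6.25
E[Q²] = 0.0375 + 0.75² = 0.6
E[T²] = 6.25 + 2² = 10.25
Var(Z) = 0.6*10.25 - (0.75*2)²
= 6.15 - 2.25 = 3.9

3.9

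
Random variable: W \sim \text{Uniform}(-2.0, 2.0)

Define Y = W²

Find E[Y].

Using E[X²] = Var(X) + (E[X])²:
E[W] = 0
Var(W) = (2 + 2)^2/12 = 1.3333333
E[W²] = 1.3333333 + 0² = 1.3333333 + 0 = 1.3333333

1.3333333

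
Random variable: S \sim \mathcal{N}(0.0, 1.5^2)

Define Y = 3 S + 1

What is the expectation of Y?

For Y = 3S + 1:
E[Y] = 3 * E[S] + 1
E[S] = 0.0 = 0
E[Y] = 3 * 0 + 1 = 1

1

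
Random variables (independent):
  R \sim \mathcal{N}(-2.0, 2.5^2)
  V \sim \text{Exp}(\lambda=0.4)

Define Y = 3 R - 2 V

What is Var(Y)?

For independent RVs: Var(aX + bY) = a²Var(X) + b²Var(Y)
Var(R) = 6.25
Var(V) = 6.25
Var(Y) = 3²*6.25 + (-2)²*6.25
= 9*6.25 + 4*6.25 = 81.25

81.25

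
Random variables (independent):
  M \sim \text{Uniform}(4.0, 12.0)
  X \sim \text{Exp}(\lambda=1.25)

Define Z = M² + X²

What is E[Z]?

E[Z] = E[M²] + E[X²]
E[M²] = Var(M) + E[M]² = 5.3333333 + 64 = 69.333333
E[X²] = Var(X) + E[X]² = 0.64 + 0.64 = 1.28
E[Z] = 69.333333 + 1.28 = 70.613333

70.613333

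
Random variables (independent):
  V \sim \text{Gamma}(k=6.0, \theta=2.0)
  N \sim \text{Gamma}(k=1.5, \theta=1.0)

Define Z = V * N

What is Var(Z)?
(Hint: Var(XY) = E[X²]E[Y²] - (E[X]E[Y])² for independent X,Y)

Var(XY) = E[X²]E[Y²] - (E[X]E[Y])²
E[V] = 12, Var(V) = 24
E[N] = 1.5, Var(N) = 1.5
E[V²] = 24 + 12² = 168
E[N²] = 1.5 + 1.5² = 3.75
Var(Z) = 168*3.75 - (12*1.5)²
= 630 - 324 = 306

306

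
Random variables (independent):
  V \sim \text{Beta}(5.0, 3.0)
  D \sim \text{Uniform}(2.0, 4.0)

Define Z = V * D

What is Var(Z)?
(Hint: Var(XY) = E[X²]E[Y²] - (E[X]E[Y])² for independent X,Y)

Var(XY) = E[X²]E[Y²] - (E[X]E[Y])²
E[V] = 0.625, Var(V) = 0.026041667
E[D] = 3, Var(D) = 0.33333333
E[V²] = 0.026041667 + 0.625² = 0.41666667
E[D²] = 0.33333333 + 3² = 9.3333333
Var(Z) = 0.41666667*9.3333333 - (0.625*3)²
= 3.8888889 - 3.515625 = 0.37326389

0.37326389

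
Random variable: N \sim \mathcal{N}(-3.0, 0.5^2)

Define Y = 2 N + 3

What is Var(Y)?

For Y = aN + b: Var(Y) = a² * Var(N)
Var(N) = 0.5^2 = 0.25
Var(Y) = 2² * 0.25 = 4 * 0.25 = 1

1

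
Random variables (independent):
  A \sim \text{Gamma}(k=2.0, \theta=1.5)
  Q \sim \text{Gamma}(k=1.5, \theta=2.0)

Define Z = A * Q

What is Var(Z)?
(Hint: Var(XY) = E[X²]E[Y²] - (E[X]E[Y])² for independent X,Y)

Var(XY) = E[X²]E[Y²] - (E[X]E[Y])²
E[A] = 3, Var(A) = 4.5
E[Q] = 3, Var(Q) = 6
E[A²] = 4.5 + 3² = 13.5
E[Q²] = 6 + 3² = 15
Var(Z) = 13.5*15 - (3*3)²
= 202.5 - 81 = 121.5

121.5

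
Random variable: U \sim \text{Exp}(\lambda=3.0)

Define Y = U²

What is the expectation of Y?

E[U²] = Var(U) + (E[U])² = 0.11111111 + 0.11111111 = 0.22222222

0.22222222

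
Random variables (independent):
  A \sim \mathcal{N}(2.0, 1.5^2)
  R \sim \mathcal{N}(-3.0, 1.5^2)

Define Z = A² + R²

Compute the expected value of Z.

E[Z] = E[A²] + E[R²]
E[A²] = Var(A) + E[A]² = 2.25 + 4 = 6.25
E[R²] = Var(R) + E[R]² = 2.25 + 9 = 11.25
E[Z] = 6.25 + 11.25 = 17.5

17.5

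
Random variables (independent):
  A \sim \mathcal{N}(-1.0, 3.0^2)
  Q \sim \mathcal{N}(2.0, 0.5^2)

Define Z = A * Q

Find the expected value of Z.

For independent RVs: E[XY] = E[X]*E[Y]
E[A] = -1
E[Q] = 2
E[Z] = -1 * 2 = -2

-2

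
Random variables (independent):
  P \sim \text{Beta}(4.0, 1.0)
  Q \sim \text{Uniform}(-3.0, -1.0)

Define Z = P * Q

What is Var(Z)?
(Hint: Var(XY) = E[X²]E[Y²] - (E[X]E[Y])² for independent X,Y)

Var(XY) = E[X²]E[Y²] - (E[X]E[Y])²
E[P] = 0.8, Var(P) = 0.026666667
E[Q] = -2, Var(Q) = 0.33333333
E[P²] = 0.026666667 + 0.8² = 0.66666667
E[Q²] = 0.33333333 + (-2)² = 4.3333333
Var(Z) = 0.66666667*4.3333333 - (0.8*(-2))²
= 2.8888889 - 2.56 = 0.32888889

0.32888889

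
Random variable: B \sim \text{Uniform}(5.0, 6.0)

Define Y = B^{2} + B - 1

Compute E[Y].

E[Y] = 1*E[B²] + 1*E[B] - 1
E[B] = 5.5
E[B²] = Var(B) + (E[B])² = 0.083333333 + 30.25 = 30.333333
E[Y] = 1*30.333333 + 1*5.5 - 1 = 34.833333

34.833333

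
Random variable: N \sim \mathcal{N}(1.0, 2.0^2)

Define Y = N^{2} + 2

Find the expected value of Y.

E[Y] = 1*E[N²] + 2
E[N] = 1
E[N²] = Var(N) + (E[N])² = 4 + 1 = 5
E[Y] = 1*5 + 2 = 7

7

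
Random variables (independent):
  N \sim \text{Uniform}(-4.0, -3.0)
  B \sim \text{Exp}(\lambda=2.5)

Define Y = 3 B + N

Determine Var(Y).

For independent RVs: Var(aX + bY) = a²Var(X) + b²Var(Y)
Var(N) = 0.083333333
Var(B) = 0.16
Var(Y) = 1²*0.083333333 + 3²*0.16
= 1*0.083333333 + 9*0.16 = 1.5233333

1.5233333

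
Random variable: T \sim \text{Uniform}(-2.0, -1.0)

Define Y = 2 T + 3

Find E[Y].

For Y = 2T + 3:
E[Y] = 2 * E[T] + 3
E[T] = (-2 - 1)/2 = -1.5
E[Y] = 2 * (-1.5) + 3 = 0

0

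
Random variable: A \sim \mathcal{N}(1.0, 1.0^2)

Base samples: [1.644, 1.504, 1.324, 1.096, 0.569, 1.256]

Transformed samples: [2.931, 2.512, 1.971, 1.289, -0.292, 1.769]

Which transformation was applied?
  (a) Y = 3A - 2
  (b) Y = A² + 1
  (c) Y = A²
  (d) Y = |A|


Checking option (a) Y = 3A - 2:
  A = 1.644 -> Y = 2.931 ✓
  A = 1.504 -> Y = 2.512 ✓
  A = 1.324 -> Y = 1.971 ✓
All samples match this transformation.

(a) 3A - 2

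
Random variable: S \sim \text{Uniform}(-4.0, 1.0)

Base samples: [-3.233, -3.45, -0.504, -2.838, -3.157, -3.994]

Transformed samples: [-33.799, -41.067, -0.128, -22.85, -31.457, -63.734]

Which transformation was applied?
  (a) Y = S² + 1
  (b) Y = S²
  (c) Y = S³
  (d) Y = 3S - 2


Checking option (c) Y = S³:
  S = -3.233 -> Y = -33.799 ✓
  S = -3.45 -> Y = -41.067 ✓
  S = -0.504 -> Y = -0.128 ✓
All samples match this transformation.

(c) S³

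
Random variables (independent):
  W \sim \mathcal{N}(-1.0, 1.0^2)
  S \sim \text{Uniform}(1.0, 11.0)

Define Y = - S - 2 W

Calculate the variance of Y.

For independent RVs: Var(aX + bY) = a²Var(X) + b²Var(Y)
Var(W) = 1
Var(S) = 8.3333333
Var(Y) = (-2)²*1 + (-1)²*8.3333333
= 4*1 + 1*8.3333333 = 12.333333

12.333333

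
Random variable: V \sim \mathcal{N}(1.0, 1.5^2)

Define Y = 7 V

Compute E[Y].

For Y = 7V:
E[Y] = 7 * E[V]
E[V] = 1.0 = 1
E[Y] = 7 * 1 = 7

7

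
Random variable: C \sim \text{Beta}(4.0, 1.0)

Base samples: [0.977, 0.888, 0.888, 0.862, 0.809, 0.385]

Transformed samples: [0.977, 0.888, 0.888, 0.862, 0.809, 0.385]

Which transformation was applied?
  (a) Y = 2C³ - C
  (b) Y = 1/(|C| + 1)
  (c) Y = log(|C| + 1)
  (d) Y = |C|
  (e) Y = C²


Checking option (d) Y = |C|:
  C = 0.977 -> Y = 0.977 ✓
  C = 0.888 -> Y = 0.888 ✓
  C = 0.888 -> Y = 0.888 ✓
All samples match this transformation.

(d) |C|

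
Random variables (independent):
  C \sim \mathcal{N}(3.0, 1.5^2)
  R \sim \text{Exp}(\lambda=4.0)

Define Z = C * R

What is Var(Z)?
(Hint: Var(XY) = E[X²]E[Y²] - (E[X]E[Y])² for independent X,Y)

Var(XY) = E[X²]E[Y²] - (E[X]E[Y])²
E[C] = 3, Var(C) = 2.25
E[R] = 0.25, Var(R) = 0.0625
E[C²] = 2.25 + 3² = 11.25
E[R²] = 0.0625 + 0.25² = 0.125
Var(Z) = 11.25*0.125 - (3*0.25)²
= 1.40625 - 0.5625 = 0.84375

0.84375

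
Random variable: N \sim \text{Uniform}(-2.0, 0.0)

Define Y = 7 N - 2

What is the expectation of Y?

For Y = 7N - 2:
E[Y] = 7 * E[N] - 2
E[N] = (-2 + 0)/2 = -1
E[Y] = 7 * (-1) - 2 = -9

-9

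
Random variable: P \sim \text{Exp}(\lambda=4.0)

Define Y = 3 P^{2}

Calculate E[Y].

E[Y] = 3*E[P²]
E[P] = 0.25
E[P²] = Var(P) + (E[P])² = 0.0625 + 0.0625 = 0.125
E[Y] = 3*0.125 = 0.375

0.375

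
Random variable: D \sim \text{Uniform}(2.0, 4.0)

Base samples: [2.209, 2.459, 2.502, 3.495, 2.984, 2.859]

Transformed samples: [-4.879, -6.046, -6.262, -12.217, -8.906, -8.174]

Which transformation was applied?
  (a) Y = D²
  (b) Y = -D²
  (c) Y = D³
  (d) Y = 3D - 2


Checking option (b) Y = -D²:
  D = 2.209 -> Y = -4.879 ✓
  D = 2.459 -> Y = -6.046 ✓
  D = 2.502 -> Y = -6.262 ✓
All samples match this transformation.

(b) -D²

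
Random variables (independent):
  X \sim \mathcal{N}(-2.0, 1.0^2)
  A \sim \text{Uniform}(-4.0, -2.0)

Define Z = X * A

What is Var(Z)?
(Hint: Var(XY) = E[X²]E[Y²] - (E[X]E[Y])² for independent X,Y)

Var(XY) = E[X²]E[Y²] - (E[X]E[Y])²
E[X] = -2, Var(X) = 1
E[A] = -3, Var(A) = 0.33333333
E[X²] = 1 + (-2)² = 5
E[A²] = 0.33333333 + (-3)² = 9.3333333
Var(Z) = 5*9.3333333 - (-2*(-3))²
= 46.666667 - 36 = 10.666667

10.666667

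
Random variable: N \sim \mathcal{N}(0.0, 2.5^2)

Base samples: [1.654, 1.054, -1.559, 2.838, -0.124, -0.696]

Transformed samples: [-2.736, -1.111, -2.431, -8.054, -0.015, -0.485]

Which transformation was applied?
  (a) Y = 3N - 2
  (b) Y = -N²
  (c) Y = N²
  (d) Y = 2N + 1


Checking option (b) Y = -N²:
  N = 1.654 -> Y = -2.736 ✓
  N = 1.054 -> Y = -1.111 ✓
  N = -1.559 -> Y = -2.431 ✓
All samples match this transformation.

(b) -N²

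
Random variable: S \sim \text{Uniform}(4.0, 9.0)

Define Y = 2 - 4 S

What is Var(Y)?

For Y = aS + b: Var(Y) = a² * Var(S)
Var(S) = (9 - 4)^2/12 = 2.0833333
Var(Y) = (-4)² * 2.0833333 = 16 * 2.0833333 = 33.333333

33.333333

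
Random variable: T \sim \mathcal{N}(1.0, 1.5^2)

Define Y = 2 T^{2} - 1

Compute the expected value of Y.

E[Y] = 2*E[T²] - 1
E[T] = 1
E[T²] = Var(T) + (E[T])² = 2.25 + 1 = 3.25
E[Y] = 2*3.25 - 1 = 5.5

5.5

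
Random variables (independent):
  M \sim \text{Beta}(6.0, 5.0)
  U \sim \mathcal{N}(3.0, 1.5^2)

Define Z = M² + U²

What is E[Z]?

E[Z] = E[M²] + E[U²]
E[M²] = Var(M) + E[M]² = 0.020661157 + 0.29752066 = 0.31818182
E[U²] = Var(U) + E[U]² = 2.25 + 9 = 11.25
E[Z] = 0.31818182 + 11.25 = 11.568182

11.568182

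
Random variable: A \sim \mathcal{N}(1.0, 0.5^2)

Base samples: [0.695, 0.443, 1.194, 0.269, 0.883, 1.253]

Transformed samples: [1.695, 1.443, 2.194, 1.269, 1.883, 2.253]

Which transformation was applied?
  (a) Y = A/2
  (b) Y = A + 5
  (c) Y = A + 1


Checking option (c) Y = A + 1:
  A = 0.695 -> Y = 1.695 ✓
  A = 0.443 -> Y = 1.443 ✓
  A = 1.194 -> Y = 2.194 ✓
All samples match this transformation.

(c) A + 1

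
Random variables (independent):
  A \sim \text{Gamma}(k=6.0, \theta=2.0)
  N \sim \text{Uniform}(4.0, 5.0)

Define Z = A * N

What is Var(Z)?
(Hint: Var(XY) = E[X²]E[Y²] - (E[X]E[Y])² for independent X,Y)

Var(XY) = E[X²]E[Y²] - (E[X]E[Y])²
E[A] = 12, Var(A) = 24
E[N] = 4.5, Var(N) = 0.083333333
E[A²] = 24 + 12² = 168
E[N²] = 0.083333333 + 4.5² = 20.333333
Var(Z) = 168*20.333333 - (12*4.5)²
= 3416 - 2916 = 500

500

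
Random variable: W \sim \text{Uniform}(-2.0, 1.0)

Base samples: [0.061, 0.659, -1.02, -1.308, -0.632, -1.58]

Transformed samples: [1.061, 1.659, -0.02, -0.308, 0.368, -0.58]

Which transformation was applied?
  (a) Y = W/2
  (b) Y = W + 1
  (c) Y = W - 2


Checking option (b) Y = W + 1:
  W = 0.061 -> Y = 1.061 ✓
  W = 0.659 -> Y = 1.659 ✓
  W = -1.02 -> Y = -0.02 ✓
All samples match this transformation.

(b) W + 1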